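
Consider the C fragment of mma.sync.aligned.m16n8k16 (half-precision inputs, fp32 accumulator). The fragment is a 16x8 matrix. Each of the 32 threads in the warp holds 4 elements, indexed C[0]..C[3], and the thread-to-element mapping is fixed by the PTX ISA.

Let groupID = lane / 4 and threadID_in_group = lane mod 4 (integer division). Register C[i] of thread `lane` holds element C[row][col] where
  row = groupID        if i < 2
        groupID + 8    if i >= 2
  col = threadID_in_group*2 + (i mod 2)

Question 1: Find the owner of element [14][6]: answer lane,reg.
27,2

r:14=>grp=6,rB=1  c:6=>tig=3,lo=0
L=6*4+3=27  i=1*2+0=2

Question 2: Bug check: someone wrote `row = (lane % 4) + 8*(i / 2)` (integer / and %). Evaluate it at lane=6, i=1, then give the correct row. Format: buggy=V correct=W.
`(lane % 4) + 8*(i / 2)`[6,1]->2
lane 6->6/4=1, 6 mod 4=2
i=1  r:1+0->1  c:2·2+1->5
row: 2 vs 1

buggy=2 correct=1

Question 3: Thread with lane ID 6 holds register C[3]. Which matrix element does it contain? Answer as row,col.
lane 6: g=1 (6/4), t=2 (6%4)
i=3: r=1+8=9, c=2*2+1=5

9,5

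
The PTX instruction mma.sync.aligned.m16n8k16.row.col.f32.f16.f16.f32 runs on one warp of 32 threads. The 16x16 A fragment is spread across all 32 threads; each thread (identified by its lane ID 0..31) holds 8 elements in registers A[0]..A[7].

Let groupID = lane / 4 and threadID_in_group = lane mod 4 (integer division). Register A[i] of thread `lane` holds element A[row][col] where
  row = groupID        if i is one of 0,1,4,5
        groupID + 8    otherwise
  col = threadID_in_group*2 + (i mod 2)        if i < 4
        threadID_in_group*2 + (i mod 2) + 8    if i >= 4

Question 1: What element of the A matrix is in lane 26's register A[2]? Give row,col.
26: g=6,t=2
[2] (6+8,2*2+0+0) = (14,4)

14,4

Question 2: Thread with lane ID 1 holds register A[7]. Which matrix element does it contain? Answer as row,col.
lane 1: grp=0 (1/4), tig=1 (1%4)
i=7: r=0+8=8, c=1*2+1+8=11

8,11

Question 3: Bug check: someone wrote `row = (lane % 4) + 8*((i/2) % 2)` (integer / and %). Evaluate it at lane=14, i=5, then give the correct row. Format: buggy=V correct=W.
buggy=2 correct=3

`(lane % 4) + 8*((i/2) % 2)`[14,5]⇒2
lane 14⇒14/4=3, 14 mod 4=2
i=5  r:3+0⇒3  c:2·2+1+8⇒13
row: 2 vs 3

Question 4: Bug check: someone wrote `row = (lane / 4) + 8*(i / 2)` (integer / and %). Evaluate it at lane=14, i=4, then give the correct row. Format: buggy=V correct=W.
`(lane / 4) + 8*(i / 2)`[14,4]→19
lane 14: G=3 (14/4), T=2 (14%4)
i=4: r=3+0=3, c=2*2+0+8=12
row: 19 vs 3

buggy=19 correct=3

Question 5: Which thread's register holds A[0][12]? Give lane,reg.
r: 0->gid=0,r8=0  c: 12->c8=1,tid=2,i&1=0
L=0*4+2=2  i=1*4+0*2+0=4

2,4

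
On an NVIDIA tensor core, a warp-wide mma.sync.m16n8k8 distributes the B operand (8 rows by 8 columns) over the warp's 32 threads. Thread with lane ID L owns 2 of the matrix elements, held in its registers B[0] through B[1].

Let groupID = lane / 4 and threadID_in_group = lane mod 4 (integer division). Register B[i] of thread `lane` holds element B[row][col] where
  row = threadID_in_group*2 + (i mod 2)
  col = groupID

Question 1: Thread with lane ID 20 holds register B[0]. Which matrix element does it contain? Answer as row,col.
0,5

20: G=5,T=0
[0] (0*2+0,5) = (0,5)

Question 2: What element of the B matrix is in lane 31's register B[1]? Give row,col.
7,7

lane 31: gr=7 (31/4), th=3 (31%4)
i=1: r=3*2+1=7, c=gr=7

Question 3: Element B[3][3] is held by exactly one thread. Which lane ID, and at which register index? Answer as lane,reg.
c: 3->gid=3  r: 3->tid=1,i&1=1
L=3*4+1=13  i=1=1

13,1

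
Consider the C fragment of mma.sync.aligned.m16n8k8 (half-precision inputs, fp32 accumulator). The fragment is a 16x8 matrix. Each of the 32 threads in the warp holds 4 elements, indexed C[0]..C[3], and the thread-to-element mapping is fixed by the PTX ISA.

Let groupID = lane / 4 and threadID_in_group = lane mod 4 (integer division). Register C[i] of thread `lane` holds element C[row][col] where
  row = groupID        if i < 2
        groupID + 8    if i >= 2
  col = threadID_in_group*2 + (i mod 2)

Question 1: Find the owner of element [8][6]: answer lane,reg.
r:8=>grp=0,rB=1  c:6=>tig=3,lo=0
L=0*4+3=3  i=1*2+0=2

3,2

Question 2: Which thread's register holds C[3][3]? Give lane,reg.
r:3=>grp=3,rB=0  c:3=>tig=1,lo=1
L=3*4+1=13  i=0*2+1=1

13,1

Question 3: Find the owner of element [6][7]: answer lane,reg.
27,1

r:6=>grp=6,rB=0  c:7=>tig=3,lo=1
L=6*4+3=27  i=0*2+1=1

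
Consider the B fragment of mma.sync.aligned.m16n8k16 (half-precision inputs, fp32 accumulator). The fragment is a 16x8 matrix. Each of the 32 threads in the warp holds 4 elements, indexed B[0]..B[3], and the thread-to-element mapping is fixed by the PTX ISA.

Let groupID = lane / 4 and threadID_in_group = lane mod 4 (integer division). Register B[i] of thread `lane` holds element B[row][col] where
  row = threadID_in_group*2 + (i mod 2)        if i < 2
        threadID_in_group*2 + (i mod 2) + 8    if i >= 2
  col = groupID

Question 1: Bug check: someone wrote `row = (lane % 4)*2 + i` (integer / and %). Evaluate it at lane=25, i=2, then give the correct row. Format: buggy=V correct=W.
buggy=4 correct=10

`(lane % 4)*2 + i`[25,2]=>4
L=25=>grp=25>>2=6, tig=25&3=1
[2]=>row 1·2+0+8=10  col grp=6
row: 4 vs 10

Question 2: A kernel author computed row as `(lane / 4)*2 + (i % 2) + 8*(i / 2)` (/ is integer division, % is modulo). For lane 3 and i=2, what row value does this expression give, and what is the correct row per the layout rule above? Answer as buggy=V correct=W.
buggy=8 correct=14

`(lane / 4)*2 + (i % 2) + 8*(i / 2)`[3,2]=>8
lane 3: grp=0 (3/4), tig=3 (3%4)
i=2: r=3*2+0+8=14, c=grp=0
row: 8 vs 14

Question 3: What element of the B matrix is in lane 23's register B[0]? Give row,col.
23: g=5,t=3
[0] (3*2+0+0,5) = (6,5)

6,5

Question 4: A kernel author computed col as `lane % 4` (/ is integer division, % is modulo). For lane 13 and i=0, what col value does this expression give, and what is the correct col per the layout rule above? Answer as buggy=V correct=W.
buggy=1 correct=3

`lane % 4`[13,0]->1
lane 13: g=3 (13/4), t=1 (13%4)
i=0: r=1*2+0+0=2, c=g=3
col: 1 vs 3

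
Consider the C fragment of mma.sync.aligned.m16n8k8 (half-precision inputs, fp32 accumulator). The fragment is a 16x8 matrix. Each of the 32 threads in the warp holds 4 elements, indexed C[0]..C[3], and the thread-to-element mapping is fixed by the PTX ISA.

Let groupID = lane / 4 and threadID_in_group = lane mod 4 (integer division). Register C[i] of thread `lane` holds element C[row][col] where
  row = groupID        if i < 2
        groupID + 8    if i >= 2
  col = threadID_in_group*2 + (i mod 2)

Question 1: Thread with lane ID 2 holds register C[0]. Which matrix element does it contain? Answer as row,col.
0,4

lane 2->2/4=0, 2 mod 4=2
i=0  r:0+0->0  c:2·2+0->4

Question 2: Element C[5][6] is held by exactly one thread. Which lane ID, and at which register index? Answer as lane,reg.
r=5->g=5,rb=0  c=6->t=3,b0=0
L=5*4+3=23  i=0*2+0=0

23,0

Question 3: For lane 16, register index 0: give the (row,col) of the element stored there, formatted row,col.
L=16→G=16>>2=4, T=16&3=0
[0]→row 4+0=4  col 0·2+0=0

4,0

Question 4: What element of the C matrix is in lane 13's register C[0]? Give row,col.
3,2

L=13->g=13>>2=3, t=13&3=1
[0]->row 3+0=3  col 1·2+0=2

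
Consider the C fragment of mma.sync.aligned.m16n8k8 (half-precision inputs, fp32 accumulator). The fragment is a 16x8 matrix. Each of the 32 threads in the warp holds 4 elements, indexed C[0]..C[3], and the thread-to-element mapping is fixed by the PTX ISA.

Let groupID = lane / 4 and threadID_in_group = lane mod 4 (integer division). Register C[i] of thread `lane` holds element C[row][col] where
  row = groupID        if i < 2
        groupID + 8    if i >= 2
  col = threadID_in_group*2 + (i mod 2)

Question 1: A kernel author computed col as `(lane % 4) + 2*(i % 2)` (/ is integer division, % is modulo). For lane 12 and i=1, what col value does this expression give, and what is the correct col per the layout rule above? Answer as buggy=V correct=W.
buggy=2 correct=1

`(lane % 4) + 2*(i % 2)`[12,1]→2
L=12→G=12>>2=3, T=12&3=0
[1]→row 3+0=3  col 0·2+1=1
col: 2 vs 1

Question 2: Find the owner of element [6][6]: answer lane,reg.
r=6⇒gr=6,Rb=0  c=6⇒th=3,odd=0
L=6*4+3=27  i=0*2+0=0

27,0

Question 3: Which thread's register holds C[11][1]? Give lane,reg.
12,3

r: 11->gid=3,r8=1  c: 1->tid=0,i&1=1
L=3*4+0=12  i=1*2+1=3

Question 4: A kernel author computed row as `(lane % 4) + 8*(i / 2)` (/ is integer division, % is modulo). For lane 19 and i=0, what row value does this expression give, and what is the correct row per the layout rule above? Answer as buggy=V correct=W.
`(lane % 4) + 8*(i / 2)`[19,0]→3
L=19→G=19>>2=4, T=19&3=3
[0]→row 4+0=4  col 3·2+0=6
row: 3 vs 4

buggy=3 correct=4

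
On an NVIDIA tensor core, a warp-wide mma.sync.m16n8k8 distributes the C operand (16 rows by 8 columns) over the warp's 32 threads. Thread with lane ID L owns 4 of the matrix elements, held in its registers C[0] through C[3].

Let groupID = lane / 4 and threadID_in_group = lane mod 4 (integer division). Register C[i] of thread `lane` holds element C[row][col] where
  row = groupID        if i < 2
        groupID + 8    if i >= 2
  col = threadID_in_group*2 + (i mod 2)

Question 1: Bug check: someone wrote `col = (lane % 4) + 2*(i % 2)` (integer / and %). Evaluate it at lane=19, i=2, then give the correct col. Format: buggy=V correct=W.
`(lane % 4) + 2*(i % 2)`[19,2]⇒3
19: gr=4,th=3
[2] (4+8,3*2+0) = (12,6)
col: 3 vs 6

buggy=3 correct=6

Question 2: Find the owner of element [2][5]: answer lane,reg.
10,1

r=2→G=2,rhi=0  c=5→T=2,p=1
L=2*4+2=10  i=0*2+1=1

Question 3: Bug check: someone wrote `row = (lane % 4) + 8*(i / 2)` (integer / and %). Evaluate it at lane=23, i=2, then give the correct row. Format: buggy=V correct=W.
`(lane % 4) + 8*(i / 2)`[23,2]->11
lane 23->23/4=5, 23 mod 4=3
i=2  r:5+8->13  c:2·3+0->6
row: 11 vs 13

buggy=11 correct=13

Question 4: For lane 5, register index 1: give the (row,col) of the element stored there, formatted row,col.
1,3

5: gr=1,th=1
[1] (1+0,1*2+1) = (1,3)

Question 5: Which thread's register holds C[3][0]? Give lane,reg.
r=3⇒gr=3,Rb=0  c=0⇒th=0,odd=0
L=3*4+0=12  i=0*2+0=0

12,0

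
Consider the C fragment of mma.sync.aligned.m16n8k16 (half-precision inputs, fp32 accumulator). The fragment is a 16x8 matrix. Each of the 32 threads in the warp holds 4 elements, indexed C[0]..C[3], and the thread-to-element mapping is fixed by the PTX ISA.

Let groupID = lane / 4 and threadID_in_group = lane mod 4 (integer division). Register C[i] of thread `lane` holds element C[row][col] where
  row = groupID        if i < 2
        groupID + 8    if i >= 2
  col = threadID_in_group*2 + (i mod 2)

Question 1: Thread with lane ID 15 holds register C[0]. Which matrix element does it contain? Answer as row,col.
lane 15: G=3 (15/4), T=3 (15%4)
i=0: r=3+0=3, c=3*2+0=6

3,6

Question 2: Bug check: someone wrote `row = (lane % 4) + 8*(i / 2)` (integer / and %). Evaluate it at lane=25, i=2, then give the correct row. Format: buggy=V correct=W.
buggy=9 correct=14

`(lane % 4) + 8*(i / 2)`[25,2]->9
25: gid=6,tid=1
[2] (6+8,1*2+0) = (14,2)
row: 9 vs 14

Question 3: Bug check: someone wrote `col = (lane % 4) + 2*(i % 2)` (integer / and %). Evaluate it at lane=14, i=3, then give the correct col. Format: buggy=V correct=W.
buggy=4 correct=5

`(lane % 4) + 2*(i % 2)`[14,3]=>4
L=14=>grp=14>>2=3, tig=14&3=2
[3]=>row 3+8=11  col 2·2+1=5
col: 4 vs 5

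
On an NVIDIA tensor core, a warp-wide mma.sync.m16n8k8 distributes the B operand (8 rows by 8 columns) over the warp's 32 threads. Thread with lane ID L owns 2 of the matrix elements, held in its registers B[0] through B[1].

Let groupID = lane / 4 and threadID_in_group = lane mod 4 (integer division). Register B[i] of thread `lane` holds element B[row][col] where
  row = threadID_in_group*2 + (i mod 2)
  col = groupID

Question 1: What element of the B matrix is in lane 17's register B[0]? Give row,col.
17: gid=4,tid=1
[0] (1*2+0,4) = (2,4)

2,4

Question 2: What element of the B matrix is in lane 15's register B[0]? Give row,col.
6,3

lane 15->15/4=3, 15 mod 4=3
i=0  r:2·3+0->6  c:3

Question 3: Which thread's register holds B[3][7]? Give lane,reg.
c=7⇒gr=7  r=3⇒th=1,odd=1
L=7*4+1=29  i=1=1

29,1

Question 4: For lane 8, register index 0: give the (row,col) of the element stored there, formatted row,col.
0,2

lane 8: gr=2 (8/4), th=0 (8%4)
i=0: r=0*2+0=0, c=gr=2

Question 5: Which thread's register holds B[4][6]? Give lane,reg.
c=6->g=6  r=4->t=2,b0=0
L=6*4+2=26  i=0=0

26,0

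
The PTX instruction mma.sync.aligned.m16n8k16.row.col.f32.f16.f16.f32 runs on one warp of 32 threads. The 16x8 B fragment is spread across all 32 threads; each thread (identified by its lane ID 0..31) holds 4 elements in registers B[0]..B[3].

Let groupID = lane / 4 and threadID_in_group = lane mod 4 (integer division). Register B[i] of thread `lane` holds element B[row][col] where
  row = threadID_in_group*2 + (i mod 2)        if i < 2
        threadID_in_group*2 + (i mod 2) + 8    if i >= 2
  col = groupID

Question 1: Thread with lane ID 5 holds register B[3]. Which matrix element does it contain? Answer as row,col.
L=5->gid=5>>2=1, tid=5&3=1
[3]->row 1·2+1+8=11  col gid=1

11,1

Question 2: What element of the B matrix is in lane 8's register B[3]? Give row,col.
L=8=>grp=8>>2=2, tig=8&3=0
[3]=>row 0·2+1+8=9  col grp=2

9,2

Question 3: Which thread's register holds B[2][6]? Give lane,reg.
25,0

c=6⇒gr=6  r=2⇒Rb=0,th=1,odd=0
L=6*4+1=25  i=0*2+0=0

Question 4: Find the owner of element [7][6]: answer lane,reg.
27,1

c:6=>grp=6  r:7=>rB=0,tig=3,lo=1
L=6*4+3=27  i=0*2+1=1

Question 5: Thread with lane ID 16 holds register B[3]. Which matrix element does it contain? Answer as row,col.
L=16->g=16>>2=4, t=16&3=0
[3]->row 0·2+1+8=9  col g=4

9,4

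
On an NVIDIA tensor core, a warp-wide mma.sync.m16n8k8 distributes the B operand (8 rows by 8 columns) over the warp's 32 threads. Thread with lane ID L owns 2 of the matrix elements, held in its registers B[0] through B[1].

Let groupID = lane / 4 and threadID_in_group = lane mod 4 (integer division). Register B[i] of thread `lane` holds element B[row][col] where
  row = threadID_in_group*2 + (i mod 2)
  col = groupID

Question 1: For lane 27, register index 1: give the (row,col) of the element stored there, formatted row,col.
7,6

lane 27→27/4=6, 27 mod 4=3
i=1  r:2·3+1→7  c:6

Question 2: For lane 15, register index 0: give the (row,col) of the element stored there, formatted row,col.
6,3

15: grp=3,tig=3
[0] (3*2+0,3) = (6,3)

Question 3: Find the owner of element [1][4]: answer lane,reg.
c=4->g=4  r=1->t=0,b0=1
L=4*4+0=16  i=1=1

16,1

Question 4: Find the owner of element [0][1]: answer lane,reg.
c=1⇒gr=1  r=0⇒th=0,odd=0
L=1*4+0=4  i=0=0

4,0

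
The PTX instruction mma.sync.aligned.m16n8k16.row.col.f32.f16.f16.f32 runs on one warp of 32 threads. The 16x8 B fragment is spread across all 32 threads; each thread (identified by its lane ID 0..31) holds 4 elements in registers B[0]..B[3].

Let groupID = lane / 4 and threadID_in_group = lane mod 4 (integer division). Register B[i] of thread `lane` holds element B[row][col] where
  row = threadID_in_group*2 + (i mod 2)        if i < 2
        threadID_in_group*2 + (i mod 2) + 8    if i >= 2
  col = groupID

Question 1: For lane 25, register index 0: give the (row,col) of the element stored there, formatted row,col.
2,6

25: gid=6,tid=1
[0] (1*2+0+0,6) = (2,6)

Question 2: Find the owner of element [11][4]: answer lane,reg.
c:4=>grp=4  r:11=>rB=1,tig=1,lo=1
L=4*4+1=17  i=1*2+1=3

17,3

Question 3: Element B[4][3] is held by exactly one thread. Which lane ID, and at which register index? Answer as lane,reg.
c: 3->gid=3  r: 4->r8=0,tid=2,i&1=0
L=3*4+2=14  i=0*2+0=0

14,0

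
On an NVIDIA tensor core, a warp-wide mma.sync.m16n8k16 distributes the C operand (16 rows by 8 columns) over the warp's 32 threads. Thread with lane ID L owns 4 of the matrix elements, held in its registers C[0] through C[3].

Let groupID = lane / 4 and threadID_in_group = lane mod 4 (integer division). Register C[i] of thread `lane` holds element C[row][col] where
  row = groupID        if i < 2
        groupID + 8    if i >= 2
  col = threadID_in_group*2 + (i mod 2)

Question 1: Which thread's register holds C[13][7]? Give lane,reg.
23,3

r: 13->gid=5,r8=1  c: 7->tid=3,i&1=1
L=5*4+3=23  i=1*2+1=3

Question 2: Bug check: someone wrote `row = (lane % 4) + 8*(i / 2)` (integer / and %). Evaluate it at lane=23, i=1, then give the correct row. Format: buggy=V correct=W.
buggy=3 correct=5

`(lane % 4) + 8*(i / 2)`[23,1]→3
L=23→G=23>>2=5, T=23&3=3
[1]→row 5+0=5  col 3·2+1=7
row: 3 vs 5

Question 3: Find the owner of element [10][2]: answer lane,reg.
r=10->g=2,rb=1  c=2->t=1,b0=0
L=2*4+1=9  i=1*2+0=2

9,2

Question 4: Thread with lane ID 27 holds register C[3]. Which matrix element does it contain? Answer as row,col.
lane 27⇒27/4=6, 27 mod 4=3
i=3  r:6+8⇒14  c:2·3+1⇒7

14,7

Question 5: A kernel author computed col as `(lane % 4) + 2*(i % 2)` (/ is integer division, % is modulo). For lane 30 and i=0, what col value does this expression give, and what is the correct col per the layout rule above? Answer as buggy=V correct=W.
buggy=2 correct=4

`(lane % 4) + 2*(i % 2)`[30,0]->2
L=30->g=30>>2=7, t=30&3=2
[0]->row 7+0=7  col 2·2+0=4
col: 2 vs 4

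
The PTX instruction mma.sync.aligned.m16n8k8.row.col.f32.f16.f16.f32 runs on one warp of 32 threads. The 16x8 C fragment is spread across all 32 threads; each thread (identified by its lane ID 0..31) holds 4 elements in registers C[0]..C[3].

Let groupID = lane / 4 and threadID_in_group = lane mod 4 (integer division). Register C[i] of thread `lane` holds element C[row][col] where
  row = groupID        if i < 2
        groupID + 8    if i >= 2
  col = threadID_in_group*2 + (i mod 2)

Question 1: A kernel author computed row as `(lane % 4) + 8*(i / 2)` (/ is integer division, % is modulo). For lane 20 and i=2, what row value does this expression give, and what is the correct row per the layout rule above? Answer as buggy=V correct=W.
buggy=8 correct=13

`(lane % 4) + 8*(i / 2)`[20,2]->8
lane 20: g=5 (20/4), t=0 (20%4)
i=2: r=5+8=13, c=0*2+0=0
row: 8 vs 13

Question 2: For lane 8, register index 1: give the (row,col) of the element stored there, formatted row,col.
2,1

L=8⇒gr=8>>2=2, th=8&3=0
[1]⇒row 2+0=2  col 0·2+1=1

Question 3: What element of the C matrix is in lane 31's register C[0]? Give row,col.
7,6

31: G=7,T=3
[0] (7+0,3*2+0) = (7,6)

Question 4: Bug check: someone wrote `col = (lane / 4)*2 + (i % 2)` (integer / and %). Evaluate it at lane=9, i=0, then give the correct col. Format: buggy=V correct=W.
buggy=4 correct=2

`(lane / 4)*2 + (i % 2)`[9,0]=>4
lane 9=>9/4=2, 9 mod 4=1
i=0  r:2+0=>2  c:2·1+0=>2
col: 4 vs 2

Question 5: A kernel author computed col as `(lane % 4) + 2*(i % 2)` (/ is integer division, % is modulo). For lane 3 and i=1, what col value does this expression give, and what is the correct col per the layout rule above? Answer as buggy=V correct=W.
`(lane % 4) + 2*(i % 2)`[3,1]->5
lane 3->3/4=0, 3 mod 4=3
i=1  r:0+0->0  c:2·3+1->7
col: 5 vs 7

buggy=5 correct=7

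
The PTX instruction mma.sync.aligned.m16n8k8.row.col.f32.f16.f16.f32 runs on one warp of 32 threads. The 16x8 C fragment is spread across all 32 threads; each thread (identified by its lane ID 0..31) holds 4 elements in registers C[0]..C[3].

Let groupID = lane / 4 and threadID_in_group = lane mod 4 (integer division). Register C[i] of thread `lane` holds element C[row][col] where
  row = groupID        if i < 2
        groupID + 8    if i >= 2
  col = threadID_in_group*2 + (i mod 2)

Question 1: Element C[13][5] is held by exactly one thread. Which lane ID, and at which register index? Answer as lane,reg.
22,3

r=13->g=5,rb=1  c=5->t=2,b0=1
L=5*4+2=22  i=1*2+1=3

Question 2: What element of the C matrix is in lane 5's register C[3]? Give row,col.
L=5⇒gr=5>>2=1, th=5&3=1
[3]⇒row 1+8=9  col 1·2+1=3

9,3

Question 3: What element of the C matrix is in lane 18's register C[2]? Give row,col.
18: G=4,T=2
[2] (4+8,2*2+0) = (12,4)

12,4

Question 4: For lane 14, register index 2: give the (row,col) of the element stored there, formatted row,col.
lane 14: g=3 (14/4), t=2 (14%4)
i=2: r=3+8=11, c=2*2+0=4

11,4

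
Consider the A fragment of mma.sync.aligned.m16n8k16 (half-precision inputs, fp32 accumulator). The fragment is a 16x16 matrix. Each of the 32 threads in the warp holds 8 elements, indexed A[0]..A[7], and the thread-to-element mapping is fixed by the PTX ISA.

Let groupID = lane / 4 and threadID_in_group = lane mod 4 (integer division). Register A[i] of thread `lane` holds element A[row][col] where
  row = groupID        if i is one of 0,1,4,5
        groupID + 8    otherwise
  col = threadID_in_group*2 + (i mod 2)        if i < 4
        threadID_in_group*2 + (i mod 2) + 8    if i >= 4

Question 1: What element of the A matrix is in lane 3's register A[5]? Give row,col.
0,15

L=3->gid=3>>2=0, tid=3&3=3
[5]->row 0+0=0  col 3·2+1+8=15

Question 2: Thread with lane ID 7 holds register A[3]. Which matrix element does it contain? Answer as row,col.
9,7

L=7=>grp=7>>2=1, tig=7&3=3
[3]=>row 1+8=9  col 3·2+1+0=7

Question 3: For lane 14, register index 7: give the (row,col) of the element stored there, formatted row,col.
11,13

14: grp=3,tig=2
[7] (3+8,2*2+1+8) = (11,13)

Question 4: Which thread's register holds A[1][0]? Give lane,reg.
r:1=>grp=1,rB=0  c:0=>cB=0,tig=0,lo=0
L=1*4+0=4  i=0*4+0*2+0=0

4,0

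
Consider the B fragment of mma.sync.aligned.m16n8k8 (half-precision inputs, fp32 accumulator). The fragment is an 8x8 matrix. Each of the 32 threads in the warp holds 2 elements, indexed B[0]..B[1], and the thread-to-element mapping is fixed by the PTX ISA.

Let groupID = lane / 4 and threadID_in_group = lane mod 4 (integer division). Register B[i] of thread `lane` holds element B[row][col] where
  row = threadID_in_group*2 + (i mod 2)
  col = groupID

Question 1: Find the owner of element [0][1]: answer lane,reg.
4,0

c:1=>grp=1  r:0=>tig=0,lo=0
L=1*4+0=4  i=0=0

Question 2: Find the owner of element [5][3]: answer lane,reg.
c:3=>grp=3  r:5=>tig=2,lo=1
L=3*4+2=14  i=1=1

14,1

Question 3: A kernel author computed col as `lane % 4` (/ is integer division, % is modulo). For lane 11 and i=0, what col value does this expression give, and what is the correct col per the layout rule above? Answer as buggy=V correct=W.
buggy=3 correct=2

`lane % 4`[11,0]⇒3
lane 11⇒11/4=2, 11 mod 4=3
i=0  r:2·3+0⇒6  c:2
col: 3 vs 2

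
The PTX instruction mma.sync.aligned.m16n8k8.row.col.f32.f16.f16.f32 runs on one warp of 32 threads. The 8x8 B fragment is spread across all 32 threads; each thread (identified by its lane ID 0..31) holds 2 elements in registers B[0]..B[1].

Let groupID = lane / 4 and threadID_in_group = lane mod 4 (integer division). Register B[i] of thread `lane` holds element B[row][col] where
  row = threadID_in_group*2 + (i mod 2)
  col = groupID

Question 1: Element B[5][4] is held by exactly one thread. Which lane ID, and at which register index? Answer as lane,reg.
c=4->g=4  r=5->t=2,b0=1
L=4*4+2=18  i=1=1

18,1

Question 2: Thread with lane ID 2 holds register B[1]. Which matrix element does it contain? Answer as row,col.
2: grp=0,tig=2
[1] (2*2+1,0) = (5,0)

5,0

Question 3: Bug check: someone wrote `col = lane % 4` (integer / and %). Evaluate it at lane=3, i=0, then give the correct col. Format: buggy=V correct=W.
`lane % 4`[3,0]=>3
lane 3=>3/4=0, 3 mod 4=3
i=0  r:2·3+0=>6  c:0
col: 3 vs 0

buggy=3 correct=0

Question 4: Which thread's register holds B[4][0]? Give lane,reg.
2,0

c=0→G=0  r=4→T=2,p=0
L=0*4+2=2  i=0=0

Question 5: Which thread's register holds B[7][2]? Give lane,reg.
c=2->g=2  r=7->t=3,b0=1
L=2*4+3=11  i=1=1

11,1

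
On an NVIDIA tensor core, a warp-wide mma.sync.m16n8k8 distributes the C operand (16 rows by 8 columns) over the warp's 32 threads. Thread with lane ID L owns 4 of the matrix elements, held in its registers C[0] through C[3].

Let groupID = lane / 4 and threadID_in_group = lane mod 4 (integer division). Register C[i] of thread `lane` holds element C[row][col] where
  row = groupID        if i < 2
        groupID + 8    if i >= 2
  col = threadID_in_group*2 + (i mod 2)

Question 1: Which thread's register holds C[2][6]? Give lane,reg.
11,0

r=2⇒gr=2,Rb=0  c=6⇒th=3,odd=0
L=2*4+3=11  i=0*2+0=0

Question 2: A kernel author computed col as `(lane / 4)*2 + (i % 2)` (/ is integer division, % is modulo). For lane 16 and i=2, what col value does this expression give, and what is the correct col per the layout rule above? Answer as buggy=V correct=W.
buggy=8 correct=0

`(lane / 4)*2 + (i % 2)`[16,2]->8
L=16->g=16>>2=4, t=16&3=0
[2]->row 4+8=12  col 0·2+0=0
col: 8 vs 0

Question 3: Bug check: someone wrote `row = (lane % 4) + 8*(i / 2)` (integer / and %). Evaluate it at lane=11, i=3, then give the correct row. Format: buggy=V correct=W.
buggy=11 correct=10

`(lane % 4) + 8*(i / 2)`[11,3]->11
lane 11: gid=2 (11/4), tid=3 (11%4)
i=3: r=2+8=10, c=3*2+1=7
row: 11 vs 10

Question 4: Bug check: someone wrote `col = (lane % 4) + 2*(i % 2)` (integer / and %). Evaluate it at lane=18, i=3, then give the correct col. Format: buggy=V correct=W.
`(lane % 4) + 2*(i % 2)`[18,3]⇒4
lane 18⇒18/4=4, 18 mod 4=2
i=3  r:4+8⇒12  c:2·2+1⇒5
col: 4 vs 5

buggy=4 correct=5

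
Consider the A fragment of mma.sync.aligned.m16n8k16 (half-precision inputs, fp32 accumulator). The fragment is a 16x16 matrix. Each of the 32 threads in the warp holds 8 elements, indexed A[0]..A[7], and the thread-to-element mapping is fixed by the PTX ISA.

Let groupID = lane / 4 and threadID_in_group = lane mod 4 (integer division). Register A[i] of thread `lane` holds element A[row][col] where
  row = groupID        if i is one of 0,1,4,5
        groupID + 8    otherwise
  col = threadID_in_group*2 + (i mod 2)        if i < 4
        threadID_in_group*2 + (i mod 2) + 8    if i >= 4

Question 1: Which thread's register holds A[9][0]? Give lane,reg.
r=9→G=1,rhi=1  c=0→chi=0,T=0,p=0
L=1*4+0=4  i=0*4+1*2+0=2

4,2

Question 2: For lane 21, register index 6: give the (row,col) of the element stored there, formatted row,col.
L=21→G=21>>2=5, T=21&3=1
[6]→row 5+8=13  col 1·2+0+8=10

13,10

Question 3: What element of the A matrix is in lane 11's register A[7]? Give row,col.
lane 11: G=2 (11/4), T=3 (11%4)
i=7: r=2+8=10, c=3*2+1+8=15

10,15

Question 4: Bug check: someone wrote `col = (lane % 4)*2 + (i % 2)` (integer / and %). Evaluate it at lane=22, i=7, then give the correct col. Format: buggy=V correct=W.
`(lane % 4)*2 + (i % 2)`[22,7]→5
lane 22→22/4=5, 22 mod 4=2
i=7  r:5+8→13  c:2·2+1+8→13
col: 5 vs 13

buggy=5 correct=13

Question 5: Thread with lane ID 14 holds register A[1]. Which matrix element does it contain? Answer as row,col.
3,5

L=14=>grp=14>>2=3, tig=14&3=2
[1]=>row 3+0=3  col 2·2+1+0=5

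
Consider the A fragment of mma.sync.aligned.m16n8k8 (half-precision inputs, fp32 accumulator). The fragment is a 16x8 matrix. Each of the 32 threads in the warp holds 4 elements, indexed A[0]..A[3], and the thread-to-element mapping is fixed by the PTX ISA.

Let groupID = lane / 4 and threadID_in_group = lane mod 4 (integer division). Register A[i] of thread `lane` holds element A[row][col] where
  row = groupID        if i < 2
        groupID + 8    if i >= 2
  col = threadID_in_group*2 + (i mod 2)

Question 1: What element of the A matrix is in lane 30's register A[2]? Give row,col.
30: g=7,t=2
[2] (7+8,2*2+0) = (15,4)

15,4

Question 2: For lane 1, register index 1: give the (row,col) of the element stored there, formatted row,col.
0,3

lane 1⇒1/4=0, 1 mod 4=1
i=1  r:0+0⇒0  c:2·1+1⇒3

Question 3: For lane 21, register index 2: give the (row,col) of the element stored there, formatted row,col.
13,2

L=21⇒gr=21>>2=5, th=21&3=1
[2]⇒row 5+8=13  col 1·2+0=2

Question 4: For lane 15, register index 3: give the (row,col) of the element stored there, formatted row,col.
11,7

15: gr=3,th=3
[3] (3+8,3*2+1) = (11,7)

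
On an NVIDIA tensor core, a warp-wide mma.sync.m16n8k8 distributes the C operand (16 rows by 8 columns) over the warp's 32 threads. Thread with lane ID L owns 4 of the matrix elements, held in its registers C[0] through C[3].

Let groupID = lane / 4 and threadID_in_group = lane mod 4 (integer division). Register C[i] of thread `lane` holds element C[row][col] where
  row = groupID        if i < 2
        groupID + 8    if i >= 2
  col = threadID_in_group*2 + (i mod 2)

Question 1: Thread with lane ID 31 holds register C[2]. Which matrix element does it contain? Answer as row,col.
15,6

31: gid=7,tid=3
[2] (7+8,3*2+0) = (15,6)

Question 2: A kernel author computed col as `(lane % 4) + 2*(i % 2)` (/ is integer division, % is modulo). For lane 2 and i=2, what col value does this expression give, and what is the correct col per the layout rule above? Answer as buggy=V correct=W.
`(lane % 4) + 2*(i % 2)`[2,2]->2
lane 2: gid=0 (2/4), tid=2 (2%4)
i=2: r=0+8=8, c=2*2+0=4
col: 2 vs 4

buggy=2 correct=4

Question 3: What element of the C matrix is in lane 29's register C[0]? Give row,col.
29: g=7,t=1
[0] (7+0,1*2+0) = (7,2)

7,2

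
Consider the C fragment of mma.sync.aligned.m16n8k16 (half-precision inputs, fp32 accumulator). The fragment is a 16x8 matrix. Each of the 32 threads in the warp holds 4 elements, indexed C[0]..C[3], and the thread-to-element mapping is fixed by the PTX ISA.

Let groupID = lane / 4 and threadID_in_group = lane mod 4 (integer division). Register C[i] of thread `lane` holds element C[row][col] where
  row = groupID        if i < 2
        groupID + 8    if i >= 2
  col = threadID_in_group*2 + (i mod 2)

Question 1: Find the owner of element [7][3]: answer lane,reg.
r=7⇒gr=7,Rb=0  c=3⇒th=1,odd=1
L=7*4+1=29  i=0*2+1=1

29,1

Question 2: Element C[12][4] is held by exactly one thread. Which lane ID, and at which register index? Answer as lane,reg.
18,2

r: 12->gid=4,r8=1  c: 4->tid=2,i&1=0
L=4*4+2=18  i=1*2+0=2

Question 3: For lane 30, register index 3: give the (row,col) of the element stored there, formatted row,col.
15,5

30: gid=7,tid=2
[3] (7+8,2*2+1) = (15,5)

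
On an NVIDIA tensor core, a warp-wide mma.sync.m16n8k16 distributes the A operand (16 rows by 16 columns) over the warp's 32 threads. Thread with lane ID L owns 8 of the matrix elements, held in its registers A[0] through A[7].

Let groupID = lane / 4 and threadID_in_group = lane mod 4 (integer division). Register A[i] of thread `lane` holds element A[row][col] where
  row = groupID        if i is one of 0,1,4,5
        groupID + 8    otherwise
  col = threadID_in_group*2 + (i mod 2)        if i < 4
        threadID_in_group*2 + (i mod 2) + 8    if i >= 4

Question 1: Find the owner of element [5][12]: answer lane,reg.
r=5⇒gr=5,Rb=0  c=12⇒Cb=1,th=2,odd=0
L=5*4+2=22  i=1*4+0*2+0=4

22,4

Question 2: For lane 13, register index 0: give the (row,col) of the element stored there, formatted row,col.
lane 13: g=3 (13/4), t=1 (13%4)
i=0: r=3+0=3, c=1*2+0+0=2

3,2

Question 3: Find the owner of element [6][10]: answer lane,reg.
25,4

r:6=>grp=6,rB=0  c:10=>cB=1,tig=1,lo=0
L=6*4+1=25  i=1*4+0*2+0=4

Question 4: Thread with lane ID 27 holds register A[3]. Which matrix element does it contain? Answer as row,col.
27: grp=6,tig=3
[3] (6+8,3*2+1+0) = (14,7)

14,7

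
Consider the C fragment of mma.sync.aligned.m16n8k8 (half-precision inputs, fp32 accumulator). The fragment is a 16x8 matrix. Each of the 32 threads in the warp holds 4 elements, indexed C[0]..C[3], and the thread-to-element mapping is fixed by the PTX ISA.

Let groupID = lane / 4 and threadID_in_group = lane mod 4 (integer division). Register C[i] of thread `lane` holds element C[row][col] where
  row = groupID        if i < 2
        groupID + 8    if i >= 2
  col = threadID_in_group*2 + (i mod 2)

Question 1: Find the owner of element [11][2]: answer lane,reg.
13,2

r=11→G=3,rhi=1  c=2→T=1,p=0
L=3*4+1=13  i=1*2+0=2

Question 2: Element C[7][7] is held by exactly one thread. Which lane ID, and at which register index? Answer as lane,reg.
r=7⇒gr=7,Rb=0  c=7⇒th=3,odd=1
L=7*4+3=31  i=0*2+1=1

31,1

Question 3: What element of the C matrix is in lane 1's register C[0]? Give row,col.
0,2

lane 1: gr=0 (1/4), th=1 (1%4)
i=0: r=0+0=0, c=1*2+0=2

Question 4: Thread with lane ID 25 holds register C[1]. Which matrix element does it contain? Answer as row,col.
L=25⇒gr=25>>2=6, th=25&3=1
[1]⇒row 6+0=6  col 1·2+1=3

6,3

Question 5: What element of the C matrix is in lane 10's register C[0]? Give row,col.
10: G=2,T=2
[0] (2+0,2*2+0) = (2,4)

2,4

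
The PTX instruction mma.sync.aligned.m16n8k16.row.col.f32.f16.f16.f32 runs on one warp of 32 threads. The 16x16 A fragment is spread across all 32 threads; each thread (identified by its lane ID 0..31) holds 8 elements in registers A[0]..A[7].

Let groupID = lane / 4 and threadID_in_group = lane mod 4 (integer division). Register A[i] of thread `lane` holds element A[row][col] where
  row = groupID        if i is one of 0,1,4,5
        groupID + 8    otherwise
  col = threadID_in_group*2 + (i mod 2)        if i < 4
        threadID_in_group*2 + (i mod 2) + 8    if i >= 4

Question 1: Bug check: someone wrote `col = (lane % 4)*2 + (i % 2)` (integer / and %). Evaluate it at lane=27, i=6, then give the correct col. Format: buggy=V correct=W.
`(lane % 4)*2 + (i % 2)`[27,6]->6
lane 27: gid=6 (27/4), tid=3 (27%4)
i=6: r=6+8=14, c=3*2+0+8=14
col: 6 vs 14

buggy=6 correct=14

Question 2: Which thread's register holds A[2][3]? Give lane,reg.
9,1

r: 2->gid=2,r8=0  c: 3->c8=0,tid=1,i&1=1
L=2*4+1=9  i=0*4+0*2+1=1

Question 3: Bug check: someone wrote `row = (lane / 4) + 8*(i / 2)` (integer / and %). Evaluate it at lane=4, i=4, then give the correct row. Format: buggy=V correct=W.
`(lane / 4) + 8*(i / 2)`[4,4]⇒17
lane 4⇒4/4=1, 4 mod 4=0
i=4  r:1+0⇒1  c:2·0+0+8⇒8
row: 17 vs 1

buggy=17 correct=1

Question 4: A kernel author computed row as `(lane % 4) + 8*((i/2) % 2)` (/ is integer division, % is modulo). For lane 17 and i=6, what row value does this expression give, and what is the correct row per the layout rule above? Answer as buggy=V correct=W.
`(lane % 4) + 8*((i/2) % 2)`[17,6]->9
lane 17->17/4=4, 17 mod 4=1
i=6  r:4+8->12  c:2·1+0+8->10
row: 9 vs 12

buggy=9 correct=12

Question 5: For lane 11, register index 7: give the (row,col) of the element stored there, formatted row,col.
10,15

11: g=2,t=3
[7] (2+8,3*2+1+8) = (10,15)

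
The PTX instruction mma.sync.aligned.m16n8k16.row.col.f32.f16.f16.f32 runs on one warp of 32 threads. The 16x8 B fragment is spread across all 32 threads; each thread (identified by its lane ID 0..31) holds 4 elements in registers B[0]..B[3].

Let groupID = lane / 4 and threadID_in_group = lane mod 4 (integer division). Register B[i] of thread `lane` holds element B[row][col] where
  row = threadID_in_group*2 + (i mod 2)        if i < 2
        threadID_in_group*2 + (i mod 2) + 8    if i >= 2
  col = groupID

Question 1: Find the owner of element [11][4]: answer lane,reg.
c=4->g=4  r=11->rb=1,t=1,b0=1
L=4*4+1=17  i=1*2+1=3

17,3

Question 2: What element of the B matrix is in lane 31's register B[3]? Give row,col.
lane 31: gr=7 (31/4), th=3 (31%4)
i=3: r=3*2+1+8=15, c=gr=7

15,7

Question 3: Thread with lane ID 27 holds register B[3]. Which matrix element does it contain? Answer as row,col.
15,6

L=27->gid=27>>2=6, tid=27&3=3
[3]->row 3·2+1+8=15  col gid=6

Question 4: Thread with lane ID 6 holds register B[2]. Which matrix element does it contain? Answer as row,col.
6: gid=1,tid=2
[2] (2*2+0+8,1) = (12,1)

12,1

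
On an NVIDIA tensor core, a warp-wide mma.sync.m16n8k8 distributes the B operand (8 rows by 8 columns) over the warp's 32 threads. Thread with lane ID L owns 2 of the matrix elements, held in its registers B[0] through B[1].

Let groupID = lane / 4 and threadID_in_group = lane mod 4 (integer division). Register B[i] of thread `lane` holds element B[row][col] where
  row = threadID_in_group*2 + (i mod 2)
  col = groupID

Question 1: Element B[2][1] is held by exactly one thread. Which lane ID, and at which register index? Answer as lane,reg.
c: 1->gid=1  r: 2->tid=1,i&1=0
L=1*4+1=5  i=0=0

5,0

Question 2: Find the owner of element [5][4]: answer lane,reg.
18,1

c: 4->gid=4  r: 5->tid=2,i&1=1
L=4*4+2=18  i=1=1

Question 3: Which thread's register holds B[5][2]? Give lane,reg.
c=2→G=2  r=5→T=2,p=1
L=2*4+2=10  i=1=1

10,1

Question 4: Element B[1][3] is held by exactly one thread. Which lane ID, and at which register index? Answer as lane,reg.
12,1

c: 3->gid=3  r: 1->tid=0,i&1=1
L=3*4+0=12  i=1=1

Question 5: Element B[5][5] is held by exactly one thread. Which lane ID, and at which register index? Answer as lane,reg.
22,1

c:5=>grp=5  r:5=>tig=2,lo=1
L=5*4+2=22  i=1=1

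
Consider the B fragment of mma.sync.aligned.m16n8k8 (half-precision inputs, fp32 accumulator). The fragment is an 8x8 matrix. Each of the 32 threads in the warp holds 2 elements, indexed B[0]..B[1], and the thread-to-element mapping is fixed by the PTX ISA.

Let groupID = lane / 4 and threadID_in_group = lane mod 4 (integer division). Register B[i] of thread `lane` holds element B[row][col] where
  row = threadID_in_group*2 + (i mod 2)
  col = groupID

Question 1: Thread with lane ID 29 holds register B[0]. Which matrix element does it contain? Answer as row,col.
2,7

L=29->gid=29>>2=7, tid=29&3=1
[0]->row 1·2+0=2  col gid=7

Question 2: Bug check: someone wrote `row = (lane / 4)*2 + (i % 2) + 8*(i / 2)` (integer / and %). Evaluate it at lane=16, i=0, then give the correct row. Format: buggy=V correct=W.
buggy=8 correct=0

`(lane / 4)*2 + (i % 2) + 8*(i / 2)`[16,0]->8
lane 16->16/4=4, 16 mod 4=0
i=0  r:2·0+0->0  c:4
row: 8 vs 0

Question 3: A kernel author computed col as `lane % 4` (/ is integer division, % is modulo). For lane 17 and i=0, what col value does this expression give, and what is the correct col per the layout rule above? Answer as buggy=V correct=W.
buggy=1 correct=4

`lane % 4`[17,0]→1
17: G=4,T=1
[0] (1*2+0,4) = (2,4)
col: 1 vs 4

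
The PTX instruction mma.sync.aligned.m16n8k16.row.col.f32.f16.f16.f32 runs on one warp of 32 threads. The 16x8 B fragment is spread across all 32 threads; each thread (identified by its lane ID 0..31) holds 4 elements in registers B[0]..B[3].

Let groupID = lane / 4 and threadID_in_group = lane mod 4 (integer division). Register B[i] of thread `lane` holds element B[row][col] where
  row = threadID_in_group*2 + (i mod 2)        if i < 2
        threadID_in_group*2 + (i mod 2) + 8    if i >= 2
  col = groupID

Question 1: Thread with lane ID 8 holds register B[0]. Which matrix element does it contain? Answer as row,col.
lane 8: G=2 (8/4), T=0 (8%4)
i=0: r=0*2+0+0=0, c=G=2

0,2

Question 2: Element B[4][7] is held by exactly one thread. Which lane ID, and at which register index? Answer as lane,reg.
c=7→G=7  r=4→rhi=0,T=2,p=0
L=7*4+2=30  i=0*2+0=0

30,0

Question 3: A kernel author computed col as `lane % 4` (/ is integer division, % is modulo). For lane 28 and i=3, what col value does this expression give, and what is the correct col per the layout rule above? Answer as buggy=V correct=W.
buggy=0 correct=7

`lane % 4`[28,3]→0
28: G=7,T=0
[3] (0*2+1+8,7) = (9,7)
col: 0 vs 7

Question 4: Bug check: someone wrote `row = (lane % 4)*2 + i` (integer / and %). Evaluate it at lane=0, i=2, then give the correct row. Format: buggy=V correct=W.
`(lane % 4)*2 + i`[0,2]->2
0: g=0,t=0
[2] (0*2+0+8,0) = (8,0)
row: 2 vs 8

buggy=2 correct=8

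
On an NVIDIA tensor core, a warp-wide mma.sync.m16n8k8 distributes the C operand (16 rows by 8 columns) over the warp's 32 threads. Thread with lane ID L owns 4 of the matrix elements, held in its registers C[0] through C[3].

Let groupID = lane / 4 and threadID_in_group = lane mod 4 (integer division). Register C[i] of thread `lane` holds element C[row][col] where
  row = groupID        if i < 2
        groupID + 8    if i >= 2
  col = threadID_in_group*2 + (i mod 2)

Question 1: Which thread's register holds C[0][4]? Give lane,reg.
2,0

r=0⇒gr=0,Rb=0  c=4⇒th=2,odd=0
L=0*4+2=2  i=0*2+0=0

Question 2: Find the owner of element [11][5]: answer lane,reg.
r=11->g=3,rb=1  c=5->t=2,b0=1
L=3*4+2=14  i=1*2+1=3

14,3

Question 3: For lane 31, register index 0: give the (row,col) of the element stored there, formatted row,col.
7,6

31: gid=7,tid=3
[0] (7+0,3*2+0) = (7,6)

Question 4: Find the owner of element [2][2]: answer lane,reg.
r:2=>grp=2,rB=0  c:2=>tig=1,lo=0
L=2*4+1=9  i=0*2+0=0

9,0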